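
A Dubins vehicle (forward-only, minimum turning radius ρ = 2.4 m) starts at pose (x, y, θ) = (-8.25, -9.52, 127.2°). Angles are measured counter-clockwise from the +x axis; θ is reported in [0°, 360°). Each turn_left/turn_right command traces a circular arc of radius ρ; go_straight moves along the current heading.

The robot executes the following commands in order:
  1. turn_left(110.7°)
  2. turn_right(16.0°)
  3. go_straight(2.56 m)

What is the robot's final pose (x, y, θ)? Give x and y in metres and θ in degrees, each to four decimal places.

(-14.5305, -11.9163, 221.9000°)

set_pose: (x, y, θ) = (-8.2500, -9.5200, 127.2000°), ρ = 2.4
turn_left(110.7°): centre at ρ to the left, rotate +110.7° → (-12.1948, -9.6957, 237.9000°)
turn_right(16.0°): centre at ρ to the right, rotate −16.0° → (-12.6251, -10.2067, 221.9000°)
go_straight(2.56): x += 2.56·cos θ, y += 2.56·sin θ → (-14.5305, -11.9163, 221.9000°)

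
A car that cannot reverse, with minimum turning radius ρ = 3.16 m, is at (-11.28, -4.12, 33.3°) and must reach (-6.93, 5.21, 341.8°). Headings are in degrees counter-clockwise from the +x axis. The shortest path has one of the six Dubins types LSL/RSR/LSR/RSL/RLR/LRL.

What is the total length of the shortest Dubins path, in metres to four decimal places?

Let ψ = atan2(Δy, Δx) = atan2(9.33, 4.35) = 65.0033° be the start→goal bearing.
Normalize: d = |goal − start| / ρ = 10.294241/3.16 = 3.257671, α = (θ_start − ψ) mod 360° = 328.2967° = 5.729859 rad, β = (θ_goal − ψ) mod 360° = 276.7967° = 4.831014 rad.
Common terms: sin α = -0.525520, cos α = 0.850781, sin β = -0.992972, cos β = 0.118347, cos(α−β) = 0.622515, d² = 10.612422. Work in radians in the unit-radius frame; every candidate has L = ρ·(t + p + q).
LSL: p² = 2 + d² − 2cos(α−β) + 2d(sin α − sin β) = 14.413002; p = √p² = 3.796446; φ = atan2(cos β − cos α, d + sin α − sin β) = -0.194144 rad; t = (φ − α) mod 2π = 0.359183 rad, q = (β − φ) mod 2π = 5.025158 rad → L = 3.16·(0.359183 + 3.796446 + 5.025158) = 3.16·9.180787 = 29.011286 m
RSR: p² = 2 + d² − 2cos(α−β) + 2d(sin β − sin α) = 8.321783; p = √p² = 2.884750; φ = atan2(cos α − cos β, d − sin α + sin β) = 0.256709 rad; t = (α − φ) mod 2π = 5.473150 rad, q = (φ − β) mod 2π = 1.708880 rad → L = 3.16·(5.473150 + 2.884750 + 1.708880) = 3.16·10.066780 = 31.811025 m
LSR: p² = d² − 2 + 2cos(α−β) + 2d(sin α + sin β) = -0.036049 < 0 → infeasible
RSL: p² = d² − 2 + 2cos(α−β) − 2d(sin α + sin β) = 19.750951; p = √p² = 4.444204; φ = atan2(cos α + cos β, d − sin α − sin β) − atan2(2, p) = -0.222683 rad; t = (α − φ) mod 2π = 5.952541 rad, q = (β − φ) mod 2π = 5.053697 rad → L = 3.16·(5.952541 + 4.444204 + 5.053697) = 3.16·15.450442 = 48.823398 m
RLR: c = (6 − d² + 2cos(α−β) + 2d(sin α − sin β))/8 = -0.040223; p = 2π − arccos c = 4.672155 rad; φ = atan2(cos α − cos β, d − sin α + sin β) = 0.256709 rad; t = (α − φ + p/2) mod 2π = 1.526042 rad, q = (α − β − t + p) mod 2π = 4.044958 rad → L = 3.16·(1.526042 + 4.672155 + 4.044958) = 3.16·10.243155 = 32.368370 m
LRL: c = (6 − d² + 2cos(α−β) − 2d(sin α − sin β))/8 = -0.801625; p = 2π − arccos c = 3.782380 rad; φ = atan2(cos β − cos α, d + sin α − sin β) = -0.194144 rad; t = (φ − α + p/2) mod 2π = 2.250373 rad, q = (β − α − t + p) mod 2π = 0.633162 rad → L = 3.16·(2.250373 + 3.782380 + 0.633162) = 3.16·6.665916 = 21.064294 m
Shortest: LRL with L = 21.064294 m ≈ 21.0643 m

21.0643 m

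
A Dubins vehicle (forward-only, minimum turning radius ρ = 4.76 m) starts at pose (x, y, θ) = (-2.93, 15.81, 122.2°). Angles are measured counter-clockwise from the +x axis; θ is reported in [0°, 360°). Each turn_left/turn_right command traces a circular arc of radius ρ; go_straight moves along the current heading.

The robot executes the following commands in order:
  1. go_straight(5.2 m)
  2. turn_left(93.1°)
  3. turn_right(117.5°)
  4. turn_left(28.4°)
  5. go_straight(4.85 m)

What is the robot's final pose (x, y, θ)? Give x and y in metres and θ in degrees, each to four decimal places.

(-23.6853, 30.8764, 126.2000°)

set_pose: (x, y, θ) = (-2.9300, 15.8100, 122.2000°), ρ = 4.76
go_straight(5.2): x += 5.2·cos θ, y += 5.2·sin θ → (-5.7010, 20.2102, 122.2000°)
turn_left(93.1°): centre at ρ to the left, rotate +93.1° → (-12.4794, 21.5585, 215.3000°)
turn_right(117.5°): centre at ρ to the right, rotate −117.5° → (-19.9460, 24.7973, 97.8000°)
turn_left(28.4°): centre at ρ to the left, rotate +28.4° → (-20.8208, 26.9626, 126.2000°)
go_straight(4.85): x += 4.85·cos θ, y += 4.85·sin θ → (-23.6853, 30.8764, 126.2000°)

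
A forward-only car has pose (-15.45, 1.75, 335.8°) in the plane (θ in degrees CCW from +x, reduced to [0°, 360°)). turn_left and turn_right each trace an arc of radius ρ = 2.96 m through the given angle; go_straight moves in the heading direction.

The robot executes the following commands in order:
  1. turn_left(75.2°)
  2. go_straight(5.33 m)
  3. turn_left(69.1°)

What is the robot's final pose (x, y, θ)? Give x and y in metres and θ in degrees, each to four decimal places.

(-8.3215, 10.0765, 120.1000°)

set_pose: (x, y, θ) = (-15.4500, 1.7500, 335.8000°), ρ = 2.96
turn_left(75.2°): centre at ρ to the left, rotate +75.2° → (-11.9363, 2.5871, 411.0000° ≡ 51.0000°)
go_straight(5.33): x += 5.33·cos θ, y += 5.33·sin θ → (-8.5820, 6.7293, 51.0000°)
turn_left(69.1°): centre at ρ to the left, rotate +69.1° → (-8.3215, 10.0765, 120.1000°)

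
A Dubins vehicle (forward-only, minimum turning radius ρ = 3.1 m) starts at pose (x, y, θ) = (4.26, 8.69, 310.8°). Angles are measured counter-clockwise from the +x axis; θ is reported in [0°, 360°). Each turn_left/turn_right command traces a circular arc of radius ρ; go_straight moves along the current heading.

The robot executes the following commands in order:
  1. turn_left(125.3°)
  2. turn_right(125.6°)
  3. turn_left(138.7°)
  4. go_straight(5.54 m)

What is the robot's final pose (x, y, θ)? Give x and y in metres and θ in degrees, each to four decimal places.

(20.5167, 18.7489, 89.2000°)

set_pose: (x, y, θ) = (4.2600, 8.6900, 310.8000°), ρ = 3.1
turn_left(125.3°): centre at ρ to the left, rotate +125.3° → (9.6159, 9.9709, 436.1000° ≡ 76.1000°)
turn_right(125.6°): centre at ρ to the right, rotate −125.6° → (14.9824, 11.2395, -49.5000° ≡ 310.5000°)
turn_left(138.7°): centre at ρ to the left, rotate +138.7° → (20.4393, 13.2095, 449.2000° ≡ 89.2000°)
go_straight(5.54): x += 5.54·cos θ, y += 5.54·sin θ → (20.5167, 18.7489, 89.2000°)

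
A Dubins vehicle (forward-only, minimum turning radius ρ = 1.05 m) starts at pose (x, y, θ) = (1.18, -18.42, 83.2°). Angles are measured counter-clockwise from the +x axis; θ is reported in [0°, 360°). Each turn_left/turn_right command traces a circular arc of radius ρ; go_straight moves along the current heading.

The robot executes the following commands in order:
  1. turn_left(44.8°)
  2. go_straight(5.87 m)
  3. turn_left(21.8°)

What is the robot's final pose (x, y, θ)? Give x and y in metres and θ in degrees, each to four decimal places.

(-2.9484, -12.7626, 149.8000°)

set_pose: (x, y, θ) = (1.1800, -18.4200, 83.2000°), ρ = 1.05
turn_left(44.8°): centre at ρ to the left, rotate +44.8° → (0.9648, -17.6492, 128.0000°)
go_straight(5.87): x += 5.87·cos θ, y += 5.87·sin θ → (-2.6491, -13.0236, 128.0000°)
turn_left(21.8°): centre at ρ to the left, rotate +21.8° → (-2.9484, -12.7626, 149.8000°)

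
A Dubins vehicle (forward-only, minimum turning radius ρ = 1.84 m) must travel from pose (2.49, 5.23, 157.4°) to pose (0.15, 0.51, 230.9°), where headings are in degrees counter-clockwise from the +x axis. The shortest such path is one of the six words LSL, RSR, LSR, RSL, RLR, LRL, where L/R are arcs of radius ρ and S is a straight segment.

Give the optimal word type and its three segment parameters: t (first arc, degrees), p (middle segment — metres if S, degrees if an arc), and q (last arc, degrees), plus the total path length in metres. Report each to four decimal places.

RLR: t = 38.0575°, p = 220.5164°, q = 108.9588°, L = 11.8030 m

Let ψ = atan2(Δy, Δx) = atan2(-4.72, -2.34) = -116.3705° be the start→goal bearing.
Normalize: d = |goal − start| / ρ = 5.268207/1.84 = 2.863156, α = (θ_start − ψ) mod 360° = 273.7705° = 4.778197 rad, β = (θ_goal − ψ) mod 360° = 347.2705° = 6.061014 rad.
Common terms: sin α = -0.997835, cos α = 0.065760, sin β = -0.220348, cos β = 0.975421, cos(α−β) = 0.284015, d² = 8.197661. Work in radians in the unit-radius frame; every candidate has L = ρ·(t + p + q).
LSL: p² = 2 + d² − 2cos(α−β) + 2d(sin α − sin β) = 5.177497; p = √p² = 2.275411; φ = atan2(cos β − cos α, d + sin α − sin β) = 0.411275 rad; t = (φ − α) mod 2π = 1.916264 rad, q = (β − φ) mod 2π = 5.649738 rad → L = 1.84·(1.916264 + 2.275411 + 5.649738) = 1.84·9.841414 = 18.108201 m
RSR: p² = 2 + d² − 2cos(α−β) + 2d(sin β − sin α) = 14.081763; p = √p² = 3.752567; φ = atan2(cos α − cos β, d − sin α + sin β) = -0.244850 rad; t = (α − φ) mod 2π = 5.023046 rad, q = (φ − β) mod 2π = 6.260508 rad → L = 1.84·(5.023046 + 3.752567 + 6.260508) = 1.84·15.036121 = 27.666463 m
LSR: p² = d² − 2 + 2cos(α−β) + 2d(sin α + sin β) = -0.210009 < 0 → infeasible
RSL: p² = d² − 2 + 2cos(α−β) − 2d(sin α + sin β) = 13.741392; p = √p² = 3.706938; φ = atan2(cos α + cos β, d − sin α − sin β) − atan2(2, p) = -0.244988 rad; t = (α − φ) mod 2π = 5.023185 rad, q = (β − φ) mod 2π = 0.022817 rad → L = 1.84·(5.023185 + 3.706938 + 0.022817) = 1.84·8.752940 = 16.105409 m
RLR: c = (6 − d² + 2cos(α−β) + 2d(sin α − sin β))/8 = -0.760220; p = 2π − arccos c = 3.848737 rad; φ = atan2(cos α − cos β, d − sin α + sin β) = -0.244850 rad; t = (α − φ + p/2) mod 2π = 0.664229 rad, q = (α − β − t + p) mod 2π = 1.901691 rad → L = 1.84·(0.664229 + 3.848737 + 1.901691) = 1.84·6.414657 = 11.802968 m
LRL: c = (6 − d² + 2cos(α−β) − 2d(sin α − sin β))/8 = 0.352813; p = 2π − arccos c = 5.072965 rad; φ = atan2(cos β − cos α, d + sin α − sin β) = 0.411275 rad; t = (φ − α + p/2) mod 2π = 4.452746 rad, q = (β − α − t + p) mod 2π = 1.903035 rad → L = 1.84·(4.452746 + 5.072965 + 1.903035) = 1.84·11.428746 = 21.028893 m
Shortest: RLR with L = 11.802968 m ≈ 11.8030 m
Convert RLR to answer units (arcs ×180/π): t = 0.664229·180/π = 38.0575°, p = 3.848737·180/π = 220.5164°, q = 1.901691·180/π = 108.9588°, L = 11.8030 m.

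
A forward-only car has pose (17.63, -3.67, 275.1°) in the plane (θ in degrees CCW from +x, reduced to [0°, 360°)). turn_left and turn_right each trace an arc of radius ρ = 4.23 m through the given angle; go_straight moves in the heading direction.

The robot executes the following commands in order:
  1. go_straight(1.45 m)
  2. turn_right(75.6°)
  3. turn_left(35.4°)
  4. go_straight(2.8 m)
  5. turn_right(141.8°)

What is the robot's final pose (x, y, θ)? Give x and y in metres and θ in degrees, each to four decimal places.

(3.6143, -11.1201, 93.1000°)

set_pose: (x, y, θ) = (17.6300, -3.6700, 275.1000°), ρ = 4.23
go_straight(1.45): x += 1.45·cos θ, y += 1.45·sin θ → (17.7589, -5.1143, 275.1000°)
turn_right(75.6°): centre at ρ to the right, rotate −75.6° → (14.9576, -9.4777, 199.5000°)
turn_left(35.4°): centre at ρ to the left, rotate +35.4° → (12.9089, -11.0328, 234.9000°)
go_straight(2.8): x += 2.8·cos θ, y += 2.8·sin θ → (11.2989, -13.3236, 234.9000°)
turn_right(141.8°): centre at ρ to the right, rotate −141.8° → (3.6143, -11.1201, 93.1000°)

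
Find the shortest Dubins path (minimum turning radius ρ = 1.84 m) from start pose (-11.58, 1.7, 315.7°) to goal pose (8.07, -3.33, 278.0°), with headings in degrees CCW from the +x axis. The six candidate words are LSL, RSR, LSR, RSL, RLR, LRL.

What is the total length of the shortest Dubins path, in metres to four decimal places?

20.8519 m

Let ψ = atan2(Δy, Δx) = atan2(-5.03, 19.65) = -14.3582° be the start→goal bearing.
Normalize: d = |goal − start| / ρ = 20.283575/1.84 = 11.023682, α = (θ_start − ψ) mod 360° = 330.0582° = 5.760603 rad, β = (θ_goal − ψ) mod 360° = 292.3582° = 5.102614 rad.
Common terms: sin α = -0.499119, cos α = 0.866533, sin β = -0.924824, cos β = 0.380396, cos(α−β) = 0.791224, d² = 121.521562. Work in radians in the unit-radius frame; every candidate has L = ρ·(t + p + q).
LSL: p² = 2 + d² − 2cos(α−β) + 2d(sin α − sin β) = 131.324768; p = √p² = 11.459702; φ = atan2(cos β − cos α, d + sin α − sin β) = -0.042434 rad; t = (φ − α) mod 2π = 0.480148 rad, q = (β − φ) mod 2π = 5.145048 rad → L = 1.84·(0.480148 + 11.459702 + 5.145048) = 1.84·17.084898 = 31.436212 m
RSR: p² = 2 + d² − 2cos(α−β) + 2d(sin β − sin α) = 112.553462; p = √p² = 10.609122; φ = atan2(cos α − cos β, d − sin α + sin β) = 0.045839 rad; t = (α − φ) mod 2π = 5.714764 rad, q = (φ − β) mod 2π = 1.226410 rad → L = 1.84·(5.714764 + 10.609122 + 1.226410) = 1.84·17.550296 = 32.292545 m
LSR: p² = d² − 2 + 2cos(α−β) + 2d(sin α + sin β) = 89.709821; p = √p² = 9.471527; φ = atan2(−cos α − cos β, d + sin α + sin β) − atan2(−2, p) = 0.078933 rad; t = (φ − α) mod 2π = 0.601516 rad, q = (φ − β) mod 2π = 1.259505 rad → L = 1.84·(0.601516 + 9.471527 + 1.259505) = 1.84·11.332547 = 20.851887 m
RSL: p² = d² − 2 + 2cos(α−β) − 2d(sin α + sin β) = 152.498197; p = √p² = 12.349016; φ = atan2(cos α + cos β, d − sin α − sin β) − atan2(2, p) = -0.060721 rad; t = (α − φ) mod 2π = 5.821324 rad, q = (β − φ) mod 2π = 5.163335 rad → L = 1.84·(5.821324 + 12.349016 + 5.163335) = 1.84·23.333675 = 42.933962 m
RLR: c = (6 − d² + 2cos(α−β) + 2d(sin α − sin β))/8 = -13.069183, |c| > 1 → infeasible
LRL: c = (6 − d² + 2cos(α−β) − 2d(sin α − sin β))/8 = -15.415596, |c| > 1 → infeasible
Shortest: LSR with L = 20.851887 m ≈ 20.8519 m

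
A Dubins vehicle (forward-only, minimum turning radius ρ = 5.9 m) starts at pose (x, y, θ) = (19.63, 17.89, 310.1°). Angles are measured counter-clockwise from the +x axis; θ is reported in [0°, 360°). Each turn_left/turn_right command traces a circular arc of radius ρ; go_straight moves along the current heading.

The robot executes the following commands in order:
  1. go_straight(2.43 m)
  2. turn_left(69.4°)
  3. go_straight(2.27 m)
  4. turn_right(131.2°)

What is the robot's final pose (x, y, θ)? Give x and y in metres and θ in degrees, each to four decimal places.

set_pose: (x, y, θ) = (19.6300, 17.8900, 310.1000°), ρ = 5.9
go_straight(2.43): x += 2.43·cos θ, y += 2.43·sin θ → (21.1952, 16.0312, 310.1000°)
turn_left(69.4°): centre at ρ to the left, rotate +69.4° → (27.6777, 14.2700, 379.5000° ≡ 19.5000°)
go_straight(2.27): x += 2.27·cos θ, y += 2.27·sin θ → (29.8175, 15.0277, 19.5000°)
turn_right(131.2°): centre at ρ to the right, rotate −131.2° → (37.2689, 7.2846, -111.7000° ≡ 248.3000°)

(37.2689, 7.2846, 248.3000°)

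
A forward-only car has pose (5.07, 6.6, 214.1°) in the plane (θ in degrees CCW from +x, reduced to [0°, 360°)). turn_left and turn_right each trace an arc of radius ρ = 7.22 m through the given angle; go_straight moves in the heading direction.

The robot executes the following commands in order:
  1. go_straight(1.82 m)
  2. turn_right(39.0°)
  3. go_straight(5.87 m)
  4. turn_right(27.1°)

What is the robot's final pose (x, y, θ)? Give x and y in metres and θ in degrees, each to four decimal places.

(-10.1594, 5.9367, 148.0000°)

set_pose: (x, y, θ) = (5.0700, 6.6000, 214.1000°), ρ = 7.22
go_straight(1.82): x += 1.82·cos θ, y += 1.82·sin θ → (3.5629, 5.5796, 214.1000°)
turn_right(39.0°): centre at ρ to the right, rotate −39.0° → (-1.1016, 4.3646, 175.1000°)
go_straight(5.87): x += 5.87·cos θ, y += 5.87·sin θ → (-6.9501, 4.8660, 175.1000°)
turn_right(27.1°): centre at ρ to the right, rotate −27.1° → (-10.1594, 5.9367, 148.0000°)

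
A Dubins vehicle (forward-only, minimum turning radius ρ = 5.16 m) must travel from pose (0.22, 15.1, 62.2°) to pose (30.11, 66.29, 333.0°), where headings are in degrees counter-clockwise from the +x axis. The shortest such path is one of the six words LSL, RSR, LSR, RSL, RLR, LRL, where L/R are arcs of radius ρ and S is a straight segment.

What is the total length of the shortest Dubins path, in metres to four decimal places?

Let ψ = atan2(Δy, Δx) = atan2(51.19, 29.89) = 59.7192° be the start→goal bearing.
Normalize: d = |goal − start| / ρ = 59.277552/5.16 = 11.487898, α = (θ_start − ψ) mod 360° = 2.4808° = 0.043298 rad, β = (θ_goal − ψ) mod 360° = 273.2808° = 4.769650 rad.
Common terms: sin α = 0.043284, cos α = 0.999063, sin β = -0.998361, cos β = 0.057229, cos(α−β) = 0.013962, d² = 131.971794. Work in radians in the unit-radius frame; every candidate has L = ρ·(t + p + q).
LSL: p² = 2 + d² − 2cos(α−β) + 2d(sin α − sin β) = 157.876503; p = √p² = 12.564892; φ = atan2(cos β − cos α, d + sin α − sin β) = -0.075028 rad; t = (φ − α) mod 2π = 6.164859 rad, q = (β − φ) mod 2π = 4.844677 rad → L = 5.16·(6.164859 + 12.564892 + 4.844677) = 5.16·23.574429 = 121.644052 m
RSR: p² = 2 + d² − 2cos(α−β) + 2d(sin β − sin α) = 110.011237; p = √p² = 10.488624; φ = atan2(cos α − cos β, d − sin α + sin β) = 0.089917 rad; t = (α − φ) mod 2π = 6.236566 rad, q = (φ − β) mod 2π = 1.603453 rad → L = 5.16·(6.236566 + 10.488624 + 1.603453) = 5.16·18.328643 = 94.575799 m
LSR: p² = d² − 2 + 2cos(α−β) + 2d(sin α + sin β) = 108.056072; p = √p² = 10.395002; φ = atan2(−cos α − cos β, d + sin α + sin β) − atan2(−2, p) = 0.090126 rad; t = (φ − α) mod 2π = 0.046828 rad, q = (φ − β) mod 2π = 1.603662 rad → L = 5.16·(0.046828 + 10.395002 + 1.603662) = 5.16·12.045492 = 62.154738 m
RSL: p² = d² − 2 + 2cos(α−β) − 2d(sin α + sin β) = 151.943364; p = √p² = 12.326531; φ = atan2(cos α + cos β, d − sin α − sin β) − atan2(2, p) = -0.076162 rad; t = (α − φ) mod 2π = 0.119460 rad, q = (β − φ) mod 2π = 4.845812 rad → L = 5.16·(0.119460 + 12.326531 + 4.845812) = 5.16·17.291803 = 89.225704 m
RLR: c = (6 − d² + 2cos(α−β) + 2d(sin α − sin β))/8 = -12.751405, |c| > 1 → infeasible
LRL: c = (6 − d² + 2cos(α−β) − 2d(sin α − sin β))/8 = -18.734563, |c| > 1 → infeasible
Shortest: LSR with L = 62.154738 m ≈ 62.1547 m

62.1547 m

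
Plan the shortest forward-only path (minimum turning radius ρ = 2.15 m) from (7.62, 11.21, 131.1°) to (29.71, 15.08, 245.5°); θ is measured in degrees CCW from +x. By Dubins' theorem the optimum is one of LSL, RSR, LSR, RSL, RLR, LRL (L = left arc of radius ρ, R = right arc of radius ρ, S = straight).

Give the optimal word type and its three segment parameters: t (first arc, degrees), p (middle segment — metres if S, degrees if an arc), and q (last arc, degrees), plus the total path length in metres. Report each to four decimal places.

RSR: t = 120.8486°, p = 18.8138 m, q = 124.7514°, L = 28.0298 m

Let ψ = atan2(Δy, Δx) = atan2(3.87, 22.09) = 9.9369° be the start→goal bearing.
Normalize: d = |goal − start| / ρ = 22.426435/2.15 = 10.430900, α = (θ_start − ψ) mod 360° = 121.1631° = 2.114694 rad, β = (θ_goal − ψ) mod 360° = 235.5631° = 4.111351 rad.
Common terms: sin α = 0.855698, cos α = -0.517475, sin β = -0.824749, cos β = -0.565499, cos(α−β) = -0.413104, d² = 108.803678. Work in radians in the unit-radius frame; every candidate has L = ρ·(t + p + q).
LSL: p² = 2 + d² − 2cos(α−β) + 2d(sin α − sin β) = 146.687039; p = √p² = 12.111442; φ = atan2(cos β − cos α, d + sin α − sin β) = -0.003965 rad; t = (φ − α) mod 2π = 4.164526 rad, q = (β − φ) mod 2π = 4.115316 rad → L = 2.15·(4.164526 + 12.111442 + 4.115316) = 2.15·20.391284 = 43.841262 m
RSR: p² = 2 + d² − 2cos(α−β) + 2d(sin β − sin α) = 76.572734; p = √p² = 8.750585; φ = atan2(cos α − cos β, d − sin α + sin β) = 0.005488 rad; t = (α − φ) mod 2π = 2.109206 rad, q = (φ − β) mod 2π = 2.177322 rad → L = 2.15·(2.109206 + 8.750585 + 2.177322) = 2.15·13.037113 = 28.029794 m
LSR: p² = d² − 2 + 2cos(α−β) + 2d(sin α + sin β) = 106.623121; p = √p² = 10.325847; φ = atan2(−cos α − cos β, d + sin α + sin β) − atan2(−2, p) = 0.294469 rad; t = (φ − α) mod 2π = 4.462960 rad, q = (φ − β) mod 2π = 2.466303 rad → L = 2.15·(4.462960 + 10.325847 + 2.466303) = 2.15·17.255110 = 37.098487 m
RSL: p² = d² − 2 + 2cos(α−β) − 2d(sin α + sin β) = 105.331817; p = √p² = 10.263129; φ = atan2(cos α + cos β, d − sin α − sin β) − atan2(2, p) = -0.296219 rad; t = (α − φ) mod 2π = 2.410913 rad, q = (β − φ) mod 2π = 4.407570 rad → L = 2.15·(2.410913 + 10.263129 + 4.407570) = 2.15·17.081612 = 36.725466 m
RLR: c = (6 − d² + 2cos(α−β) + 2d(sin α − sin β))/8 = -8.571592, |c| > 1 → infeasible
LRL: c = (6 − d² + 2cos(α−β) − 2d(sin α − sin β))/8 = -17.335880, |c| > 1 → infeasible
Shortest: RSR with L = 28.029794 m ≈ 28.0298 m
Convert RSR to answer units (arcs ×180/π): t = 2.109206·180/π = 120.8486°, p = ρ·p = 2.15·8.750585 = 18.8138 m, q = 2.177322·180/π = 124.7514°, L = 28.0298 m.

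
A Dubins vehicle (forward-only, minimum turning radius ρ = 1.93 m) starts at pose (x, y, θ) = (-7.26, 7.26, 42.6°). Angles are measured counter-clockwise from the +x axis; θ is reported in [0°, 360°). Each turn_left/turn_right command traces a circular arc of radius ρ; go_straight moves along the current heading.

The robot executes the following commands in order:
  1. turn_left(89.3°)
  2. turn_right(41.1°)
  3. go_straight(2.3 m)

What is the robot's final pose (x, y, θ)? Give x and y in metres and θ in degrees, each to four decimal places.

(-7.6553, 13.5313, 90.8000°)

set_pose: (x, y, θ) = (-7.2600, 7.2600, 42.6000°), ρ = 1.93
turn_left(89.3°): centre at ρ to the left, rotate +89.3° → (-7.1298, 9.9696, 131.9000°)
turn_right(41.1°): centre at ρ to the right, rotate −41.1° → (-7.6231, 11.2316, 90.8000°)
go_straight(2.3): x += 2.3·cos θ, y += 2.3·sin θ → (-7.6553, 13.5313, 90.8000°)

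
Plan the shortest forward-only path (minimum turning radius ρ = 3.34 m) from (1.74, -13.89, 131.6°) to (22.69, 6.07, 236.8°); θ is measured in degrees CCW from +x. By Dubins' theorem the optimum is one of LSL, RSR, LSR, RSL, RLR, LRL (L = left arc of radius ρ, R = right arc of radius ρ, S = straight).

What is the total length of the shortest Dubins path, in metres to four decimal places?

Let ψ = atan2(Δy, Δx) = atan2(19.96, 20.95) = 43.6137° be the start→goal bearing.
Normalize: d = |goal − start| / ρ = 28.936207/3.34 = 8.663535, α = (θ_start − ψ) mod 360° = 87.9863° = 1.535650 rad, β = (θ_goal − ψ) mod 360° = 193.1863° = 3.371736 rad.
Common terms: sin α = 0.999382, cos α = 0.035139, sin β = -0.228117, cos β = -0.973634, cos(α−β) = -0.262189, d² = 75.056841. Work in radians in the unit-radius frame; every candidate has L = ρ·(t + p + q).
LSL: p² = 2 + d² − 2cos(α−β) + 2d(sin α − sin β) = 98.850194; p = √p² = 9.942344; φ = atan2(cos β − cos α, d + sin α − sin β) = -0.101637 rad; t = (φ − α) mod 2π = 4.645898 rad, q = (β − φ) mod 2π = 3.473373 rad → L = 3.34·(4.645898 + 9.942344 + 3.473373) = 3.34·18.061615 = 60.325795 m
RSR: p² = 2 + d² − 2cos(α−β) + 2d(sin β − sin α) = 56.312245; p = √p² = 7.504149; φ = atan2(cos α − cos β, d − sin α + sin β) = 0.134837 rad; t = (α − φ) mod 2π = 1.400813 rad, q = (φ − β) mod 2π = 3.046286 rad → L = 3.34·(1.400813 + 7.504149 + 3.046286) = 3.34·11.951247 = 39.917167 m
LSR: p² = d² − 2 + 2cos(α−β) + 2d(sin α + sin β) = 85.896228; p = √p² = 9.268022; φ = atan2(−cos α − cos β, d + sin α + sin β) − atan2(−2, p) = 0.311682 rad; t = (φ − α) mod 2π = 5.059218 rad, q = (φ − β) mod 2π = 3.223131 rad → L = 3.34·(5.059218 + 9.268022 + 3.223131) = 3.34·17.550370 = 58.618237 m
RSL: p² = d² − 2 + 2cos(α−β) − 2d(sin α + sin β) = 59.168699; p = √p² = 7.692119; φ = atan2(cos α + cos β, d − sin α − sin β) − atan2(2, p) = -0.372731 rad; t = (α − φ) mod 2π = 1.908381 rad, q = (β − φ) mod 2π = 3.744468 rad → L = 3.34·(1.908381 + 7.692119 + 3.744468) = 3.34·13.344968 = 44.572193 m
RLR: c = (6 − d² + 2cos(α−β) + 2d(sin α − sin β))/8 = -6.039031, |c| > 1 → infeasible
LRL: c = (6 − d² + 2cos(α−β) − 2d(sin α − sin β))/8 = -11.356274, |c| > 1 → infeasible
Shortest: RSR with L = 39.917167 m ≈ 39.9172 m

39.9172 m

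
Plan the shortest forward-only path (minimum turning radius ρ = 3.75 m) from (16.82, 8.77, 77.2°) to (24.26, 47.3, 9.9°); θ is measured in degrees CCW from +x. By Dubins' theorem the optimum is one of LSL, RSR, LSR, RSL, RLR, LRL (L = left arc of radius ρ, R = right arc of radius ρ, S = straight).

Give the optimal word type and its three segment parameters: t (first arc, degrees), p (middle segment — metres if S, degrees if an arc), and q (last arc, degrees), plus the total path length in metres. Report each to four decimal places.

Let ψ = atan2(Δy, Δx) = atan2(38.53, 7.44) = 79.0709° be the start→goal bearing.
Normalize: d = |goal − start| / ρ = 39.241744/3.75 = 10.464465, α = (θ_start − ψ) mod 360° = 358.1291° = 6.250532 rad, β = (θ_goal − ψ) mod 360° = 290.8291° = 5.075925 rad.
Common terms: sin α = -0.032648, cos α = 0.999467, sin β = -0.934645, cos β = 0.355582, cos(α−β) = 0.385906, d² = 109.505031. Work in radians in the unit-radius frame; every candidate has L = ρ·(t + p + q).
LSL: p² = 2 + d² − 2cos(α−β) + 2d(sin α − sin β) = 129.611063; p = √p² = 11.384685; φ = atan2(cos β − cos α, d + sin α − sin β) = -0.056587 rad; t = (φ − α) mod 2π = 6.259251 rad, q = (β − φ) mod 2π = 5.132513 rad → L = 3.75·(6.259251 + 11.384685 + 5.132513) = 3.75·22.776449 = 85.411686 m
RSR: p² = 2 + d² − 2cos(α−β) + 2d(sin β − sin α) = 91.855375; p = √p² = 9.584121; φ = atan2(cos α − cos β, d − sin α + sin β) = 0.067233 rad; t = (α − φ) mod 2π = 6.183299 rad, q = (φ − β) mod 2π = 1.274493 rad → L = 3.75·(6.183299 + 9.584121 + 1.274493) = 3.75·17.041913 = 63.907173 m
LSR: p² = d² − 2 + 2cos(α−β) + 2d(sin α + sin β) = 88.032437; p = √p² = 9.382560; φ = atan2(−cos α − cos β, d + sin α + sin β) − atan2(−2, p) = 0.068296 rad; t = (φ − α) mod 2π = 0.100949 rad, q = (φ − β) mod 2π = 1.275556 rad → L = 3.75·(0.100949 + 9.382560 + 1.275556) = 3.75·10.759065 = 40.346493 m
RSL: p² = d² − 2 + 2cos(α−β) − 2d(sin α + sin β) = 128.521250; p = √p² = 11.336721; φ = atan2(cos α + cos β, d − sin α − sin β) − atan2(2, p) = -0.056638 rad; t = (α − φ) mod 2π = 0.023984 rad, q = (β − φ) mod 2π = 5.132563 rad → L = 3.75·(0.023984 + 11.336721 + 5.132563) = 3.75·16.493269 = 61.849758 m
RLR: c = (6 − d² + 2cos(α−β) + 2d(sin α − sin β))/8 = -10.481922, |c| > 1 → infeasible
LRL: c = (6 − d² + 2cos(α−β) − 2d(sin α − sin β))/8 = -15.201383, |c| > 1 → infeasible
Shortest: LSR with L = 40.346493 m ≈ 40.3465 m
Convert LSR to answer units (arcs ×180/π): t = 0.100949·180/π = 5.7840°, p = ρ·p = 3.75·9.382560 = 35.1846 m, q = 1.275556·180/π = 73.0840°, L = 40.3465 m.

LSR: t = 5.7840°, p = 35.1846 m, q = 73.0840°, L = 40.3465 m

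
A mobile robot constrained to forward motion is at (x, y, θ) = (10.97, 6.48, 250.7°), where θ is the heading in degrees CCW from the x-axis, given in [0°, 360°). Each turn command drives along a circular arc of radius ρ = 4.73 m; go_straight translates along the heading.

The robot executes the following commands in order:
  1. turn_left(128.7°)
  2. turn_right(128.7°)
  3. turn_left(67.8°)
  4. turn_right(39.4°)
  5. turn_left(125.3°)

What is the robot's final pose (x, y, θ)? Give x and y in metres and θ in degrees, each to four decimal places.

(33.8867, -16.1013, 44.4000°)

set_pose: (x, y, θ) = (10.9700, 6.4800, 250.7000°), ρ = 4.73
turn_left(128.7°): centre at ρ to the left, rotate +128.7° → (17.0053, 0.4552, 379.4000° ≡ 19.4000°)
turn_right(128.7°): centre at ρ to the right, rotate −128.7° → (23.0406, -5.5696, -109.3000° ≡ 250.7000°)
turn_left(67.8°): centre at ρ to the left, rotate +67.8° → (24.3706, -10.6754, 318.5000°)
turn_right(39.4°): centre at ρ to the right, rotate −39.4° → (25.9069, -13.4699, 279.1000°)
turn_left(125.3°): centre at ρ to the left, rotate +125.3° → (33.8867, -16.1013, 404.4000° ≡ 44.4000°)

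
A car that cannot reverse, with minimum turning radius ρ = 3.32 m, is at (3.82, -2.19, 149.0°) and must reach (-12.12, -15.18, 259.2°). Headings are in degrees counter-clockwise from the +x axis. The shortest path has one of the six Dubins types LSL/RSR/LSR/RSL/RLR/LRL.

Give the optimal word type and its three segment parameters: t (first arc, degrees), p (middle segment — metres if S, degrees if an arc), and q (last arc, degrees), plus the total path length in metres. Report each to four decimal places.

Let ψ = atan2(Δy, Δx) = atan2(-12.99, -15.94) = -140.8223° be the start→goal bearing.
Normalize: d = |goal − start| / ρ = 20.562677/3.32 = 6.193578, α = (θ_start − ψ) mod 360° = 289.8223° = 5.058354 rad, β = (θ_goal − ψ) mod 360° = 40.0223° = 0.698522 rad.
Common terms: sin α = -0.940749, cos α = 0.339105, sin β = 0.643086, cos β = 0.765794, cos(α−β) = -0.345298, d² = 38.360402. Work in radians in the unit-radius frame; every candidate has L = ρ·(t + p + q).
LSL: p² = 2 + d² − 2cos(α−β) + 2d(sin α − sin β) = 21.431791; p = √p² = 4.629448; φ = atan2(cos β − cos α, d + sin α − sin β) = 0.092299 rad; t = (φ − α) mod 2π = 1.317131 rad, q = (β − φ) mod 2π = 0.606222 rad → L = 3.32·(1.317131 + 4.629448 + 0.606222) = 3.32·6.552801 = 21.755299 m
RSR: p² = 2 + d² − 2cos(α−β) + 2d(sin β − sin α) = 60.670207; p = √p² = 7.789108; φ = atan2(cos α − cos β, d − sin α + sin β) = -0.054808 rad; t = (α − φ) mod 2π = 5.113162 rad, q = (φ − β) mod 2π = 5.529856 rad → L = 3.32·(5.113162 + 7.789108 + 5.529856) = 3.32·18.432126 = 61.194658 m
LSR: p² = d² − 2 + 2cos(α−β) + 2d(sin α + sin β) = 31.982617; p = √p² = 5.655318; φ = atan2(−cos α − cos β, d + sin α + sin β) − atan2(−2, p) = 0.154670 rad; t = (φ − α) mod 2π = 1.379501 rad, q = (φ − β) mod 2π = 5.739334 rad → L = 3.32·(1.379501 + 5.655318 + 5.739334) = 3.32·12.774153 = 42.410188 m
RSL: p² = d² − 2 + 2cos(α−β) − 2d(sin α + sin β) = 39.356996; p = √p² = 6.273515; φ = atan2(cos α + cos β, d − sin α − sin β) − atan2(2, p) = -0.140017 rad; t = (α − φ) mod 2π = 5.198371 rad, q = (β − φ) mod 2π = 0.838538 rad → L = 3.32·(5.198371 + 6.273515 + 0.838538) = 3.32·12.310424 = 40.870609 m
RLR: c = (6 − d² + 2cos(α−β) + 2d(sin α − sin β))/8 = -6.583776, |c| > 1 → infeasible
LRL: c = (6 − d² + 2cos(α−β) − 2d(sin α − sin β))/8 = -1.678974, |c| > 1 → infeasible
Shortest: LSL with L = 21.755299 m ≈ 21.7553 m
Convert LSL to answer units (arcs ×180/π): t = 1.317131·180/π = 75.4660°, p = ρ·p = 3.32·4.629448 = 15.3698 m, q = 0.606222·180/π = 34.7340°, L = 21.7553 m.

LSL: t = 75.4660°, p = 15.3698 m, q = 34.7340°, L = 21.7553 m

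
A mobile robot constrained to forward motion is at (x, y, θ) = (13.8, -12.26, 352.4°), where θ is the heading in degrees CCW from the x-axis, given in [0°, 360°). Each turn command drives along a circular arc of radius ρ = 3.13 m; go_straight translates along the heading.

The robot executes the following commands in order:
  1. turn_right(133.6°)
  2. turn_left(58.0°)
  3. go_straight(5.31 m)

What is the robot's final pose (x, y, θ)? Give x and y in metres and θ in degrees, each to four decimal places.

(14.8293, -25.8844, 276.8000°)

set_pose: (x, y, θ) = (13.8000, -12.2600, 352.4000°), ρ = 3.13
turn_right(133.6°): centre at ρ to the right, rotate −133.6° → (15.3473, -17.8018, 218.8000°)
turn_left(58.0°): centre at ρ to the left, rotate +58.0° → (14.2006, -20.6118, 276.8000°)
go_straight(5.31): x += 5.31·cos θ, y += 5.31·sin θ → (14.8293, -25.8844, 276.8000°)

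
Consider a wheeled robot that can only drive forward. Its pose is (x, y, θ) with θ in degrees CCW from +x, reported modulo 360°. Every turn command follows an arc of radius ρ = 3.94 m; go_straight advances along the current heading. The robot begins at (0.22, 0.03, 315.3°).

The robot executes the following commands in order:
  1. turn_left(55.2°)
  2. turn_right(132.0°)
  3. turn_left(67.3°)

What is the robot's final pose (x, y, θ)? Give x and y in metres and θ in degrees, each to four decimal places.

set_pose: (x, y, θ) = (0.2200, 0.0300, 315.3000°), ρ = 3.94
turn_left(55.2°): centre at ρ to the left, rotate +55.2° → (3.7094, -1.0435, 370.5000° ≡ 10.5000°)
turn_right(132.0°): centre at ρ to the right, rotate −132.0° → (7.7868, -6.9761, -121.5000° ≡ 238.5000°)
turn_left(67.3°): centre at ρ to the left, rotate +67.3° → (7.9506, -11.3395, 305.8000°)

(7.9506, -11.3395, 305.8000°)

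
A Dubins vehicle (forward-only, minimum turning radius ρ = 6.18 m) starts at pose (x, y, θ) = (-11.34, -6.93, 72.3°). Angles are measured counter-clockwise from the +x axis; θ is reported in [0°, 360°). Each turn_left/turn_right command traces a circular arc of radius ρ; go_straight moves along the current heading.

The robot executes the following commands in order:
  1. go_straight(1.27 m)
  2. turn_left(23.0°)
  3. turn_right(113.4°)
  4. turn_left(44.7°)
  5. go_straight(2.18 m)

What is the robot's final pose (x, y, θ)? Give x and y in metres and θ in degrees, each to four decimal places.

(4.0222, 4.4991, 26.6000°)

set_pose: (x, y, θ) = (-11.3400, -6.9300, 72.3000°), ρ = 6.18
go_straight(1.27): x += 1.27·cos θ, y += 1.27·sin θ → (-10.9539, -5.7201, 72.3000°)
turn_left(23.0°): centre at ρ to the left, rotate +23.0° → (-10.6877, -3.2703, 95.3000°)
turn_right(113.4°): centre at ρ to the right, rotate −113.4° → (-2.6142, 3.1747, -18.1000° ≡ 341.9000°)
turn_left(44.7°): centre at ρ to the left, rotate +44.7° → (2.0729, 3.5230, 386.6000° ≡ 26.6000°)
go_straight(2.18): x += 2.18·cos θ, y += 2.18·sin θ → (4.0222, 4.4991, 26.6000°)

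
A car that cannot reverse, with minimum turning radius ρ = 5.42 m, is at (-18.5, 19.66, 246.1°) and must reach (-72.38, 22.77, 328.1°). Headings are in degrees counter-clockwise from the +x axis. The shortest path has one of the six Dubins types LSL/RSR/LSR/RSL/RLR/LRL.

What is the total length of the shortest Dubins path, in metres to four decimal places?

69.2166 m

Let ψ = atan2(Δy, Δx) = atan2(3.11, -53.88) = 176.6965° be the start→goal bearing.
Normalize: d = |goal − start| / ρ = 53.969681/5.42 = 9.957506, α = (θ_start − ψ) mod 360° = 69.4035° = 1.211320 rad, β = (θ_goal − ψ) mod 360° = 151.4035° = 2.642490 rad.
Common terms: sin α = 0.936081, cos α = 0.351785, sin β = 0.478638, cos β = -0.878012, cos(α−β) = 0.139173, d² = 99.151921. Work in radians in the unit-radius frame; every candidate has L = ρ·(t + p + q).
LSL: p² = 2 + d² − 2cos(α−β) + 2d(sin α − sin β) = 109.983552; p = √p² = 10.487304; φ = atan2(cos β − cos α, d + sin α − sin β) = -0.117536 rad; t = (φ − α) mod 2π = 4.954330 rad, q = (β − φ) mod 2π = 2.760025 rad → L = 5.42·(4.954330 + 10.487304 + 2.760025) = 5.42·18.201660 = 98.652995 m
RSR: p² = 2 + d² − 2cos(α−β) + 2d(sin β − sin α) = 91.763598; p = √p² = 9.579332; φ = atan2(cos α − cos β, d − sin α + sin β) = 0.128736 rad; t = (α − φ) mod 2π = 1.082584 rad, q = (φ − β) mod 2π = 3.769431 rad → L = 5.42·(1.082584 + 9.579332 + 3.769431) = 5.42·14.431347 = 78.217901 m
LSR: p² = d² − 2 + 2cos(α−β) + 2d(sin α + sin β) = 125.604418; p = √p² = 11.207338; φ = atan2(−cos α − cos β, d + sin α + sin β) − atan2(−2, p) = 0.222836 rad; t = (φ − α) mod 2π = 5.294701 rad, q = (φ − β) mod 2π = 3.863531 rad → L = 5.42·(5.294701 + 11.207338 + 3.863531) = 5.42·20.365571 = 110.381392 m
RSL: p² = d² − 2 + 2cos(α−β) − 2d(sin α + sin β) = 69.256117; p = √p² = 8.322026; φ = atan2(cos α + cos β, d − sin α − sin β) − atan2(2, p) = -0.297375 rad; t = (α − φ) mod 2π = 1.508694 rad, q = (β − φ) mod 2π = 2.939864 rad → L = 5.42·(1.508694 + 8.322026 + 2.939864) = 5.42·12.770584 = 69.216567 m
RLR: c = (6 − d² + 2cos(α−β) + 2d(sin α − sin β))/8 = -10.470450, |c| > 1 → infeasible
LRL: c = (6 − d² + 2cos(α−β) − 2d(sin α − sin β))/8 = -12.747944, |c| > 1 → infeasible
Shortest: RSL with L = 69.216567 m ≈ 69.2166 m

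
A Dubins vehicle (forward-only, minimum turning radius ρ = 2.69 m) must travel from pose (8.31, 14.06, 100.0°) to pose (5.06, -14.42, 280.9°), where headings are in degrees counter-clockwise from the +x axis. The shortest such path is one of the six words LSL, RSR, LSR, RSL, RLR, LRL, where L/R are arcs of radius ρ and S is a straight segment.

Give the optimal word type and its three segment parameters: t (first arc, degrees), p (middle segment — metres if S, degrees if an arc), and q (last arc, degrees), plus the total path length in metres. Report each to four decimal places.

LSL: t = 174.2431°, p = 27.5798 m, q = 6.6569°, L = 36.0730 m

Let ψ = atan2(Δy, Δx) = atan2(-28.48, -3.25) = -96.5102° be the start→goal bearing.
Normalize: d = |goal − start| / ρ = 28.664837/2.69 = 10.656073, α = (θ_start − ψ) mod 360° = 196.5102° = 3.429749 rad, β = (θ_goal − ψ) mod 360° = 17.4102° = 0.303865 rad.
Common terms: sin α = -0.284185, cos α = -0.958769, sin β = 0.299210, cos β = 0.954187, cos(α−β) = -0.999877, d² = 113.551900. Work in radians in the unit-radius frame; every candidate has L = ρ·(t + p + q).
LSL: p² = 2 + d² − 2cos(α−β) + 2d(sin α − sin β) = 105.118248; p = √p² = 10.252719; φ = atan2(cos β − cos α, d + sin α − sin β) = 0.187680 rad; t = (φ − α) mod 2π = 3.041116 rad, q = (β − φ) mod 2π = 0.116184 rad → L = 2.69·(3.041116 + 10.252719 + 0.116184) = 2.69·13.410020 = 36.072953 m
RSR: p² = 2 + d² − 2cos(α−β) + 2d(sin β − sin α) = 129.985057; p = √p² = 11.401099; φ = atan2(cos α − cos β, d − sin α + sin β) = -0.168584 rad; t = (α − φ) mod 2π = 3.598334 rad, q = (φ − β) mod 2π = 5.810736 rad → L = 2.69·(3.598334 + 11.401099 + 5.810736) = 2.69·20.810169 = 55.979354 m
LSR: p² = d² − 2 + 2cos(α−β) + 2d(sin α + sin β) = 109.872353; p = √p² = 10.482001; φ = atan2(−cos α − cos β, d + sin α + sin β) − atan2(−2, p) = 0.188966 rad; t = (φ − α) mod 2π = 3.042403 rad, q = (φ − β) mod 2π = 6.168287 rad → L = 2.69·(3.042403 + 10.482001 + 6.168287) = 2.69·19.692691 = 52.973339 m
RSL: p² = d² − 2 + 2cos(α−β) − 2d(sin α + sin β) = 109.231939; p = √p² = 10.451408; φ = atan2(cos α + cos β, d − sin α − sin β) − atan2(2, p) = -0.189507 rad; t = (α − φ) mod 2π = 3.619256 rad, q = (β − φ) mod 2π = 0.493371 rad → L = 2.69·(3.619256 + 10.451408 + 0.493371) = 2.69·14.564035 = 39.177255 m
RLR: c = (6 − d² + 2cos(α−β) + 2d(sin α − sin β))/8 = -15.248132, |c| > 1 → infeasible
LRL: c = (6 − d² + 2cos(α−β) − 2d(sin α − sin β))/8 = -12.139781, |c| > 1 → infeasible
Shortest: LSL with L = 36.072953 m ≈ 36.0730 m
Convert LSL to answer units (arcs ×180/π): t = 3.041116·180/π = 174.2431°, p = ρ·p = 2.69·10.252719 = 27.5798 m, q = 0.116184·180/π = 6.6569°, L = 36.0730 m.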